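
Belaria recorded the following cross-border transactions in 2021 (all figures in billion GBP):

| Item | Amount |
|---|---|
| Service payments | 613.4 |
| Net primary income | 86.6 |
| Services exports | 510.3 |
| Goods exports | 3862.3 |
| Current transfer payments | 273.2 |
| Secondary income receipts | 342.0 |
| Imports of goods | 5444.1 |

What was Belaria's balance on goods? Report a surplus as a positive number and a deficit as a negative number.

Goods balance = 3862.3 - 5444.1 = -1581.8

-1581.8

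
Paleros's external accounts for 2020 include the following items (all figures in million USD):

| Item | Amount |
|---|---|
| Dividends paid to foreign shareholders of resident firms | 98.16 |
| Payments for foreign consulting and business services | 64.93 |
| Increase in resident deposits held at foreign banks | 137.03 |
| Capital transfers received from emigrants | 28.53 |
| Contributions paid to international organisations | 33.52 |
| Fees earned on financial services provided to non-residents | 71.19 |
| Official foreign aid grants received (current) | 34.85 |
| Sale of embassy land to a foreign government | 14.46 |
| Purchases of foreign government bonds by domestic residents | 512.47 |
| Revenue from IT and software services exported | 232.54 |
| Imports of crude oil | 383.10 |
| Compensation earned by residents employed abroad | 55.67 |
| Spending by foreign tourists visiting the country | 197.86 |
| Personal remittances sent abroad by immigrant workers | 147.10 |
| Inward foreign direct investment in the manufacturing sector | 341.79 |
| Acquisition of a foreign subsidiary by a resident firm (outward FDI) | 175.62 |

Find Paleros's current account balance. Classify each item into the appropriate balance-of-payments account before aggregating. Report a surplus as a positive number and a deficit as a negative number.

-134.70

Goods: -383.10
Services: 71.19 + 232.54 - 64.93 + 197.86 = 436.66
Primary income: -98.16 + 55.67 = -42.49
Secondary income: -147.10 + 34.85 - 33.52 = -145.77
Current account = (-383.10) + 436.66 + (-42.49) + (-145.77) = -134.70
(Excluded from the current account — financial account: increase in resident deposits held at foreign banks 137.03, purchases of foreign government bonds by domestic residents 512.47, inward foreign direct investment in the manufacturing sector 341.79, acquisition of a foreign subsidiary by a resident firm (outward FDI) 175.62; capital account: capital transfers received from emigrants 28.53, sale of embassy land to a foreign government 14.46.)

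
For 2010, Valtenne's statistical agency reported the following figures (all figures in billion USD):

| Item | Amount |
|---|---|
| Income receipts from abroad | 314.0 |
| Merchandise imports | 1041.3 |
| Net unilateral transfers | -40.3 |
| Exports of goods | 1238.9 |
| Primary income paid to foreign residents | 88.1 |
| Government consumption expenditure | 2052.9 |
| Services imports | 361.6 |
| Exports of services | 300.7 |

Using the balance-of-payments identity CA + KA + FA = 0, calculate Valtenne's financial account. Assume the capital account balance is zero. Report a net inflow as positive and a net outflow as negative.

-322.3

Goods balance = 1238.9 - 1041.3 = 197.6
Services balance = 300.7 - 361.6 = -60.9
Trade balance (goods + services) = 197.6 + (-60.9) = 136.7
Net primary income = 314.0 - 88.1 = 225.9
Net secondary income = -40.3
Current account = 136.7 + 225.9 + (-40.3) = 322.3
Financial account = -(322.3) = -322.3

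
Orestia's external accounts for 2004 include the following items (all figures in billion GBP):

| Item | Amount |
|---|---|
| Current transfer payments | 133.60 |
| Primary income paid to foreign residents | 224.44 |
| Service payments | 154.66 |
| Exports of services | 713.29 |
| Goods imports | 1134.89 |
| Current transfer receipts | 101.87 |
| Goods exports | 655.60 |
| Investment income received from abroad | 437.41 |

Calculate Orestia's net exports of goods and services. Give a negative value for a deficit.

79.34

Goods balance = 655.60 - 1134.89 = -479.29
Services balance = 713.29 - 154.66 = 558.63
Trade balance (goods + services) = -479.29 + 558.63 = 79.34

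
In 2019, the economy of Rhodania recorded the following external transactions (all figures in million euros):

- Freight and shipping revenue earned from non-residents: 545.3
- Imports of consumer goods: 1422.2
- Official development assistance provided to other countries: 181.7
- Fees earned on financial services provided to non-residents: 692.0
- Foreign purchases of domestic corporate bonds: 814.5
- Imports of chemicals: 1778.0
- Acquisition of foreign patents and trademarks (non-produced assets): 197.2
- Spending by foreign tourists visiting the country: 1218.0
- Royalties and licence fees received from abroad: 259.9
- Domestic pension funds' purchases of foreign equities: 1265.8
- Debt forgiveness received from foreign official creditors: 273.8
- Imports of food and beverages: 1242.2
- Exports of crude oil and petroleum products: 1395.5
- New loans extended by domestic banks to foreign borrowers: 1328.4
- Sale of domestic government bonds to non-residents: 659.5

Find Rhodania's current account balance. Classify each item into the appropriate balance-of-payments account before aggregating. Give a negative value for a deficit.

Goods: 1395.5 - 1778.0 - 1422.2 - 1242.2 = -3046.9
Services: 1218.0 + 692.0 + 545.3 + 259.9 = 2715.2
Secondary income: -181.7
Current account = (-3046.9) + 2715.2 + (-181.7) = -513.4
(Excluded from the current account — financial account: foreign purchases of domestic corporate bonds 814.5, domestic pension funds' purchases of foreign equities 1265.8, new loans extended by domestic banks to foreign borrowers 1328.4, sale of domestic government bonds to non-residents 659.5; capital account: acquisition of foreign patents and trademarks (non-produced assets) 197.2, debt forgiveness received from foreign official creditors 273.8.)

-513.4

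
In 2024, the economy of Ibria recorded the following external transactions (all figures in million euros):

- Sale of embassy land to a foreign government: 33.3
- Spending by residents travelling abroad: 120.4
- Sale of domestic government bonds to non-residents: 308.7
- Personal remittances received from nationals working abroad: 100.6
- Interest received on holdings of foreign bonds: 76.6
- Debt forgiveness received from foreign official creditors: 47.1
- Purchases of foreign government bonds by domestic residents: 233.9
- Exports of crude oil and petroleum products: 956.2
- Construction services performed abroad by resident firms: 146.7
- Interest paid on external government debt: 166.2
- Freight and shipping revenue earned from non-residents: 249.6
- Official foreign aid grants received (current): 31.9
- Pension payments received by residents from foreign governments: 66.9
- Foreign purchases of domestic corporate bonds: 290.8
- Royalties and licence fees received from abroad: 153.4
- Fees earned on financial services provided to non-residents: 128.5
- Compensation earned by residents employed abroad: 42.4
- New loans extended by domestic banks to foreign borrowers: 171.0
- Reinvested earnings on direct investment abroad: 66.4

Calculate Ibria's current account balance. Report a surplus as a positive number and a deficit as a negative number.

Goods: 956.2
Services: 146.7 - 120.4 + 128.5 + 153.4 + 249.6 = 557.8
Primary income: 76.6 + 66.4 - 166.2 + 42.4 = 19.2
Secondary income: 100.6 + 66.9 + 31.9 = 199.4
Current account = 956.2 + 557.8 + 19.2 + 199.4 = 1732.6
(Excluded from the current account — capital account: sale of embassy land to a foreign government 33.3, debt forgiveness received from foreign official creditors 47.1; financial account: sale of domestic government bonds to non-residents 308.7, purchases of foreign government bonds by domestic residents 233.9, foreign purchases of domestic corporate bonds 290.8, new loans extended by domestic banks to foreign borrowers 171.0.)

1732.6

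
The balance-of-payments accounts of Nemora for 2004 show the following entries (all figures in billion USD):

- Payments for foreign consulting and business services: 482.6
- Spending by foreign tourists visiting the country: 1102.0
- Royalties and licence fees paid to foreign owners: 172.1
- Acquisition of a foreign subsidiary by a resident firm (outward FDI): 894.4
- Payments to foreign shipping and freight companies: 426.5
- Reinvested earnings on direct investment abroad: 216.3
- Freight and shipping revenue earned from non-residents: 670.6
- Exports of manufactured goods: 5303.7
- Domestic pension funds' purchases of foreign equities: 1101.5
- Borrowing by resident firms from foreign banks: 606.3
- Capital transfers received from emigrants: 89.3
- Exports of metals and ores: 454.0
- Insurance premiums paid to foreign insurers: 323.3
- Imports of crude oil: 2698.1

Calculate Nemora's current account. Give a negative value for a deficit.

3644.0

Goods: 454.0 + 5303.7 - 2698.1 = 3059.6
Services: -172.1 + 1102.0 - 323.3 - 482.6 - 426.5 + 670.6 = 368.1
Primary income: 216.3
Current account = 3059.6 + 368.1 + 216.3 = 3644.0
(Excluded from the current account — financial account: acquisition of a foreign subsidiary by a resident firm (outward FDI) 894.4, domestic pension funds' purchases of foreign equities 1101.5, borrowing by resident firms from foreign banks 606.3; capital account: capital transfers received from emigrants 89.3.)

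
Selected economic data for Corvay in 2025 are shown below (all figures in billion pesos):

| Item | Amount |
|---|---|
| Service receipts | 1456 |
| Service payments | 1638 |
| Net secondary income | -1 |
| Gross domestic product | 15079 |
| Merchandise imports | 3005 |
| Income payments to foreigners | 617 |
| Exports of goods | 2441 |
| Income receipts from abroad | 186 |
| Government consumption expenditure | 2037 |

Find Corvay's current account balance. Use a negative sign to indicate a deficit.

Goods balance = 2441 - 3005 = -564
Services balance = 1456 - 1638 = -182
Trade balance (goods + services) = -564 + (-182) = -746
Net primary income = 186 - 617 = -431
Net secondary income = -1
Current account = -746 + (-431) + (-1) = -1178

-1178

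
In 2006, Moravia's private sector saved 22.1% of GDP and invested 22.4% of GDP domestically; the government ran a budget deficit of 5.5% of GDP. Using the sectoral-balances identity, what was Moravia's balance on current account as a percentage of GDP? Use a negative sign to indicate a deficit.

-5.8

By the sectoral-balances identity, CA = (S_private - I) + (T - G).
Private balance = 22.1 - 22.4 = -0.3
Government balance (T - G) = -5.5
CA = -0.3 + (-5.5) = -5.8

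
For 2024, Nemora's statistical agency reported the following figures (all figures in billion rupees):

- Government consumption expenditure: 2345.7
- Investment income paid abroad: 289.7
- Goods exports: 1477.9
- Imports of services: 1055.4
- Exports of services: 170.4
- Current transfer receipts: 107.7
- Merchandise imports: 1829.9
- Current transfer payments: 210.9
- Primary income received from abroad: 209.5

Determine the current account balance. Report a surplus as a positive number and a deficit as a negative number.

-1420.4

Goods balance = 1477.9 - 1829.9 = -352.0
Services balance = 170.4 - 1055.4 = -885.0
Trade balance (goods + services) = -352.0 + (-885.0) = -1237.0
Net primary income = 209.5 - 289.7 = -80.2
Net secondary income = 107.7 - 210.9 = -103.2
Current account = -1237.0 + (-80.2) + (-103.2) = -1420.4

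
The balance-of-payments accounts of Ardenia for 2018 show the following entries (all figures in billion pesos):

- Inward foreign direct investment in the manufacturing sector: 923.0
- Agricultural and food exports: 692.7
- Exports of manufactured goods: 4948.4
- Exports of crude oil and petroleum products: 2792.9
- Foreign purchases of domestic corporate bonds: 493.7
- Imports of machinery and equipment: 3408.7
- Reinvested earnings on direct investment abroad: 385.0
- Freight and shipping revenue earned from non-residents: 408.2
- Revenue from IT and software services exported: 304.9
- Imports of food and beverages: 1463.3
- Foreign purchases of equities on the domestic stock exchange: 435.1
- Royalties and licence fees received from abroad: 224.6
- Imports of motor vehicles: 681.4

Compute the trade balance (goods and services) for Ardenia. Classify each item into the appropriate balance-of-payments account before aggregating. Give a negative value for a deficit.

Goods: -1463.3 - 681.4 - 3408.7 + 2792.9 + 692.7 + 4948.4 = 2880.6
Services: 224.6 + 408.2 + 304.9 = 937.7
Trade balance = 2880.6 + 937.7 = 3818.3
(Excluded from the trade balance — financial account: inward foreign direct investment in the manufacturing sector 923.0, foreign purchases of domestic corporate bonds 493.7, foreign purchases of equities on the domestic stock exchange 435.1; primary income: reinvested earnings on direct investment abroad 385.0.)

3818.3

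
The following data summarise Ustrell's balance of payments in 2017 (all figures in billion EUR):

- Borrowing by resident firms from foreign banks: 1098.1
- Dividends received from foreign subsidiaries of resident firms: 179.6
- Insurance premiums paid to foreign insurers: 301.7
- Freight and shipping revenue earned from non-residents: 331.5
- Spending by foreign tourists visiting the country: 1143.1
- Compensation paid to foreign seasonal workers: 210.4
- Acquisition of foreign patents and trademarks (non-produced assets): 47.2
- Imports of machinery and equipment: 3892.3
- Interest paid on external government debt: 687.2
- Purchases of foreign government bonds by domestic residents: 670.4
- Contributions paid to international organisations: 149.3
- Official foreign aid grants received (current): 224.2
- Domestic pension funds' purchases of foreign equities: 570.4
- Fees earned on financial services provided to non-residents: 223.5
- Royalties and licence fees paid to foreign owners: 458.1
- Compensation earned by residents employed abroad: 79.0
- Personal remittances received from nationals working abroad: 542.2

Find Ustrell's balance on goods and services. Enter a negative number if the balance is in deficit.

-2954.0

Goods: -3892.3
Services: -458.1 + 223.5 - 301.7 + 1143.1 + 331.5 = 938.3
Trade balance = -3892.3 + 938.3 = -2954.0
(Excluded from the trade balance — financial account: borrowing by resident firms from foreign banks 1098.1, purchases of foreign government bonds by domestic residents 670.4, domestic pension funds' purchases of foreign equities 570.4; primary income: dividends received from foreign subsidiaries of resident firms 179.6, compensation paid to foreign seasonal workers 210.4, interest paid on external government debt 687.2, compensation earned by residents employed abroad 79.0; capital account: acquisition of foreign patents and trademarks (non-produced assets) 47.2; secondary income: contributions paid to international organisations 149.3, official foreign aid grants received (current) 224.2, personal remittances received from nationals working abroad 542.2.)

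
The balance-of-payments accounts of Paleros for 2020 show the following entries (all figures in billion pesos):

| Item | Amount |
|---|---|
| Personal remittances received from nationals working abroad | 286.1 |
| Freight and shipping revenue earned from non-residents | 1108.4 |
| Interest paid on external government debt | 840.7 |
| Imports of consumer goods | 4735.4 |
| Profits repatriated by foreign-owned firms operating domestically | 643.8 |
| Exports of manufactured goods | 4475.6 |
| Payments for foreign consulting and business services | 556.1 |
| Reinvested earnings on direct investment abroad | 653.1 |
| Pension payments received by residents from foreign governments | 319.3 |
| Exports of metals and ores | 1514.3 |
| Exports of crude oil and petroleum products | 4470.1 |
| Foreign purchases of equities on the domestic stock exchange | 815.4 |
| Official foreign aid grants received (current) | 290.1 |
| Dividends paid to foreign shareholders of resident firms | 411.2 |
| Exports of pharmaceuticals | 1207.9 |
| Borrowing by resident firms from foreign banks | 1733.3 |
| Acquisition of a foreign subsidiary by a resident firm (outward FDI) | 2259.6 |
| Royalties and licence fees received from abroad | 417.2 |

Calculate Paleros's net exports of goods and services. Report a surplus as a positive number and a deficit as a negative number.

7902.0

Goods: 1207.9 + 4470.1 - 4735.4 + 1514.3 + 4475.6 = 6932.5
Services: -556.1 + 1108.4 + 417.2 = 969.5
Trade balance = 6932.5 + 969.5 = 7902.0
(Excluded from the trade balance — secondary income: personal remittances received from nationals working abroad 286.1, pension payments received by residents from foreign governments 319.3, official foreign aid grants received (current) 290.1; primary income: interest paid on external government debt 840.7, profits repatriated by foreign-owned firms operating domestically 643.8, reinvested earnings on direct investment abroad 653.1, dividends paid to foreign shareholders of resident firms 411.2; financial account: foreign purchases of equities on the domestic stock exchange 815.4, borrowing by resident firms from foreign banks 1733.3, acquisition of a foreign subsidiary by a resident firm (outward FDI) 2259.6.)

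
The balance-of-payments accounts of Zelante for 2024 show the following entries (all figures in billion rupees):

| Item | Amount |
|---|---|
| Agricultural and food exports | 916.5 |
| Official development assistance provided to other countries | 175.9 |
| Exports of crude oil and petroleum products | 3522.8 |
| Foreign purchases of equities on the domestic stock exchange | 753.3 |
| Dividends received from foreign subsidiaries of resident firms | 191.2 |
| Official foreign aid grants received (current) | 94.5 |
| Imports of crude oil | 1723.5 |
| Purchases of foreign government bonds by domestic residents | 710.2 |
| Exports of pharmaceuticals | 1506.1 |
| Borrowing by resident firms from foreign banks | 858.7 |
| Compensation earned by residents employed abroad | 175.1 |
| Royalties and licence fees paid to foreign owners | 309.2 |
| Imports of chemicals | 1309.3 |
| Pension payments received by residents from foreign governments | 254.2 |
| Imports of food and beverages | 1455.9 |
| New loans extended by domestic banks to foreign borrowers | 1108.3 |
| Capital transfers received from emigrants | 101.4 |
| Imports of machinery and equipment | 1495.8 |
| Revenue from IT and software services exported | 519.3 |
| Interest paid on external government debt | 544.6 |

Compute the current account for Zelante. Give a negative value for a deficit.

Goods: -1309.3 + 1506.1 - 1495.8 + 3522.8 - 1455.9 - 1723.5 + 916.5 = -39.1
Services: 519.3 - 309.2 = 210.1
Primary income: 191.2 - 544.6 + 175.1 = -178.3
Secondary income: 254.2 + 94.5 - 175.9 = 172.8
Current account = (-39.1) + 210.1 + (-178.3) + 172.8 = 165.5
(Excluded from the current account — financial account: foreign purchases of equities on the domestic stock exchange 753.3, purchases of foreign government bonds by domestic residents 710.2, borrowing by resident firms from foreign banks 858.7, new loans extended by domestic banks to foreign borrowers 1108.3; capital account: capital transfers received from emigrants 101.4.)

165.5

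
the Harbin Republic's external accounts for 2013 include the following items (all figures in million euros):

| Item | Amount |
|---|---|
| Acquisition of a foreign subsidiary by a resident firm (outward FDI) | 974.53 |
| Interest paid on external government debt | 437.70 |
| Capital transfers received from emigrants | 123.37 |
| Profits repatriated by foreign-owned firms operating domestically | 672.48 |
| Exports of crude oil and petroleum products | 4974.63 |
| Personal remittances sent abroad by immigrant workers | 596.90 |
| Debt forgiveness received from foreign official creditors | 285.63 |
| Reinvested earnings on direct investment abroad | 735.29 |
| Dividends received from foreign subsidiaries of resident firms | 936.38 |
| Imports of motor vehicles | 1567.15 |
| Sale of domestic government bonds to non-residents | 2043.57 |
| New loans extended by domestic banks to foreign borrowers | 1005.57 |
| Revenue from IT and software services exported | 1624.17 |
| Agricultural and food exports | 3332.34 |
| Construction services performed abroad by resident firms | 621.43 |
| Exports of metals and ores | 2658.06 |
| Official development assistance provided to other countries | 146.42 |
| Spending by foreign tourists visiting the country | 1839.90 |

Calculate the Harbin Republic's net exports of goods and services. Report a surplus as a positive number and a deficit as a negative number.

13483.38

Goods: -1567.15 + 4974.63 + 2658.06 + 3332.34 = 9397.88
Services: 1839.90 + 1624.17 + 621.43 = 4085.50
Trade balance = 9397.88 + 4085.50 = 13483.38
(Excluded from the trade balance — financial account: acquisition of a foreign subsidiary by a resident firm (outward FDI) 974.53, sale of domestic government bonds to non-residents 2043.57, new loans extended by domestic banks to foreign borrowers 1005.57; primary income: interest paid on external government debt 437.70, profits repatriated by foreign-owned firms operating domestically 672.48, reinvested earnings on direct investment abroad 735.29, dividends received from foreign subsidiaries of resident firms 936.38; capital account: capital transfers received from emigrants 123.37, debt forgiveness received from foreign official creditors 285.63; secondary income: personal remittances sent abroad by immigrant workers 596.90, official development assistance provided to other countries 146.42.)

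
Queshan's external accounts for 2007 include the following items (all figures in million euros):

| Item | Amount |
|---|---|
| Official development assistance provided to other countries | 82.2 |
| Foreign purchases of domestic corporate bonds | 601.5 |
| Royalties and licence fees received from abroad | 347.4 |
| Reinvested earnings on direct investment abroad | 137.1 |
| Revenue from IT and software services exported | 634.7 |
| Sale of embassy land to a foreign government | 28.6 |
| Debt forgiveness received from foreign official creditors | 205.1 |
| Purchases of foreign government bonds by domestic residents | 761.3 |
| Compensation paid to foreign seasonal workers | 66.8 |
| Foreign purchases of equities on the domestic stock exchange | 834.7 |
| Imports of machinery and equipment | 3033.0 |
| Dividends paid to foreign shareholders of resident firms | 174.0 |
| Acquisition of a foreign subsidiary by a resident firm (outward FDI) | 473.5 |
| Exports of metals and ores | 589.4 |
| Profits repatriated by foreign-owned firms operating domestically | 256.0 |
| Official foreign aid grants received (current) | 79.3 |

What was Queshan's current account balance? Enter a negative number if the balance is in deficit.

-1824.1

Goods: 589.4 - 3033.0 = -2443.6
Services: 634.7 + 347.4 = 982.1
Primary income: -256.0 - 174.0 - 66.8 + 137.1 = -359.7
Secondary income: -82.2 + 79.3 = -2.9
Current account = (-2443.6) + 982.1 + (-359.7) + (-2.9) = -1824.1
(Excluded from the current account — financial account: foreign purchases of domestic corporate bonds 601.5, purchases of foreign government bonds by domestic residents 761.3, foreign purchases of equities on the domestic stock exchange 834.7, acquisition of a foreign subsidiary by a resident firm (outward FDI) 473.5; capital account: sale of embassy land to a foreign government 28.6, debt forgiveness received from foreign official creditors 205.1.)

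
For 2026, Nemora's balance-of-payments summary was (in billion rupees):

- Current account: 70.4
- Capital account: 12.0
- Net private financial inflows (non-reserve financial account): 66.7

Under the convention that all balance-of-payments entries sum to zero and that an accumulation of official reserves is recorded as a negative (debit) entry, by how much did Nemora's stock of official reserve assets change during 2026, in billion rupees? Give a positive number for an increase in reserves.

149.1

Official reserve transactions balance = -(70.4 + 12.0 + 66.7) = -149.1
An accumulation of reserves is recorded as a debit (negative entry), so the change in the stock of reserves is the negative of that balance.
Change in official reserves = -(-149.1) = 149.1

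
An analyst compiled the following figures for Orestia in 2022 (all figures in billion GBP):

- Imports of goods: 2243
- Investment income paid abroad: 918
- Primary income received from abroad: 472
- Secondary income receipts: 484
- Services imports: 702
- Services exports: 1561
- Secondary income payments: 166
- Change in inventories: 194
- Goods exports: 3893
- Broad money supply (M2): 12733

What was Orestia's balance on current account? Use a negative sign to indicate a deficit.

Goods balance = 3893 - 2243 = 1650
Services balance = 1561 - 702 = 859
Trade balance (goods + services) = 1650 + 859 = 2509
Net primary income = 472 - 918 = -446
Net secondary income = 484 - 166 = 318
Current account = 2509 + (-446) + 318 = 2381

2381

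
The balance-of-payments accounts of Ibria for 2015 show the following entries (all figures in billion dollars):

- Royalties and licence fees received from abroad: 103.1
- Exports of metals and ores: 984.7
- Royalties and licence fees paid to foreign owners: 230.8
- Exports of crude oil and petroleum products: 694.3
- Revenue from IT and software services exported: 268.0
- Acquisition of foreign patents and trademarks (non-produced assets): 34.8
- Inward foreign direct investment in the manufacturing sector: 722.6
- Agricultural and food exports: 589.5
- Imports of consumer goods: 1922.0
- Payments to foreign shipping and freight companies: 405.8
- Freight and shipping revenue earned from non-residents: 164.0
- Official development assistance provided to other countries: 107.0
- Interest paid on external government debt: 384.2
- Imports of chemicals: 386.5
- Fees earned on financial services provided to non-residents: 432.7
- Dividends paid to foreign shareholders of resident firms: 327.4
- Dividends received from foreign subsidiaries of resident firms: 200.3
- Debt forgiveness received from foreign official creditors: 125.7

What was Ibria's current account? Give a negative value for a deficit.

-327.1

Goods: -1922.0 - 386.5 + 694.3 + 589.5 + 984.7 = -40.0
Services: 164.0 + 432.7 + 268.0 - 405.8 + 103.1 - 230.8 = 331.2
Primary income: -384.2 - 327.4 + 200.3 = -511.3
Secondary income: -107.0
Current account = (-40.0) + 331.2 + (-511.3) + (-107.0) = -327.1
(Excluded from the current account — capital account: acquisition of foreign patents and trademarks (non-produced assets) 34.8, debt forgiveness received from foreign official creditors 125.7; financial account: inward foreign direct investment in the manufacturing sector 722.6.)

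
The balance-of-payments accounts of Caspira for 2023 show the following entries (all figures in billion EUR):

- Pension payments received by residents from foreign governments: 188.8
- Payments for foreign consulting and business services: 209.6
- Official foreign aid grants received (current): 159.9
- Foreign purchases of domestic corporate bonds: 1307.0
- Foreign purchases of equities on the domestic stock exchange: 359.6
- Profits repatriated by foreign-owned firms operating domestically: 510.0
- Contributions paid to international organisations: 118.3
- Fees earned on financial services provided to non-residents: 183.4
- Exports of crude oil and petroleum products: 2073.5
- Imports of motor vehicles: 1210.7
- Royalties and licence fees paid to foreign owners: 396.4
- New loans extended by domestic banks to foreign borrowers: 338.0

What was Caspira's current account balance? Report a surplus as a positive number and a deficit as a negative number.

160.6

Goods: 2073.5 - 1210.7 = 862.8
Services: -396.4 + 183.4 - 209.6 = -422.6
Primary income: -510.0
Secondary income: -118.3 + 159.9 + 188.8 = 230.4
Current account = 862.8 + (-422.6) + (-510.0) + 230.4 = 160.6
(Excluded from the current account — financial account: foreign purchases of domestic corporate bonds 1307.0, foreign purchases of equities on the domestic stock exchange 359.6, new loans extended by domestic banks to foreign borrowers 338.0.)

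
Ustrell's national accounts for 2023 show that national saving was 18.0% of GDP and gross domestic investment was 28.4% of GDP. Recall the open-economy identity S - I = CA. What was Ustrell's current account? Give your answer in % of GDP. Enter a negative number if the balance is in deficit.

CA = S - I = 18.0 - 28.4 = -10.4

-10.4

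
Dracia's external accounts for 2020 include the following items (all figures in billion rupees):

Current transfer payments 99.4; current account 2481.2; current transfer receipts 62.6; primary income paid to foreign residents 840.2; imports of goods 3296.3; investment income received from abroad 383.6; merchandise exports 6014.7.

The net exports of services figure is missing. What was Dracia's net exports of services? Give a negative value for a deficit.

256.2

Current account = goods balance + services balance + net primary income + net secondary income
Sum of the known components = 2225.0
Net exports of services = CA - (known components) = 2481.2 - 2225.0 = 256.2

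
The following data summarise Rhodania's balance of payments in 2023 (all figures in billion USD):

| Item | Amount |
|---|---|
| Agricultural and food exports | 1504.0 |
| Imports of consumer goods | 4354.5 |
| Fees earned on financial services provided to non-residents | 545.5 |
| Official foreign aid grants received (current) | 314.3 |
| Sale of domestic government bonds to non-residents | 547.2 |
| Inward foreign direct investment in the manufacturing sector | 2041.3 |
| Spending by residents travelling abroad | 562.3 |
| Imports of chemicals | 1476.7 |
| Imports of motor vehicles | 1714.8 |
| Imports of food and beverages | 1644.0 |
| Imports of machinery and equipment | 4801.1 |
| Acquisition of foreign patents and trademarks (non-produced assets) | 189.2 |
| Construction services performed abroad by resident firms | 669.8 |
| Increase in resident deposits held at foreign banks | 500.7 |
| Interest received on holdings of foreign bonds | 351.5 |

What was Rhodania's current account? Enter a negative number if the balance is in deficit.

-11168.3

Goods: 1504.0 - 4354.5 - 4801.1 - 1476.7 - 1644.0 - 1714.8 = -12487.1
Services: 545.5 + 669.8 - 562.3 = 653.0
Primary income: 351.5
Secondary income: 314.3
Current account = (-12487.1) + 653.0 + 351.5 + 314.3 = -11168.3
(Excluded from the current account — financial account: sale of domestic government bonds to non-residents 547.2, inward foreign direct investment in the manufacturing sector 2041.3, increase in resident deposits held at foreign banks 500.7; capital account: acquisition of foreign patents and trademarks (non-produced assets) 189.2.)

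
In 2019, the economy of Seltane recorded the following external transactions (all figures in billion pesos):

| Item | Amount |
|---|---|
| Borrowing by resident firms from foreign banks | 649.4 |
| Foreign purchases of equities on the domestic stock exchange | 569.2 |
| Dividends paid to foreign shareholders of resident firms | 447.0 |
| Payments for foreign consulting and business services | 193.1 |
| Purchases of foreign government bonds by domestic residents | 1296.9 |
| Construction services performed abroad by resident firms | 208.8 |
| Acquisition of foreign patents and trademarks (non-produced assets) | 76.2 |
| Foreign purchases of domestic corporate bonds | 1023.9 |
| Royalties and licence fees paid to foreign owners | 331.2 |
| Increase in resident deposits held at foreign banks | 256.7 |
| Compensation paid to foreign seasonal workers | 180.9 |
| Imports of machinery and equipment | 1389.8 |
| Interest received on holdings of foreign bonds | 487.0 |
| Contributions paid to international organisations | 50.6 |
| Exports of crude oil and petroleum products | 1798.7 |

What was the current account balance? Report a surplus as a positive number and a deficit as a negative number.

-98.1

Goods: -1389.8 + 1798.7 = 408.9
Services: -193.1 - 331.2 + 208.8 = -315.5
Primary income: 487.0 - 447.0 - 180.9 = -140.9
Secondary income: -50.6
Current account = 408.9 + (-315.5) + (-140.9) + (-50.6) = -98.1
(Excluded from the current account — financial account: borrowing by resident firms from foreign banks 649.4, foreign purchases of equities on the domestic stock exchange 569.2, purchases of foreign government bonds by domestic residents 1296.9, foreign purchases of domestic corporate bonds 1023.9, increase in resident deposits held at foreign banks 256.7; capital account: acquisition of foreign patents and trademarks (non-produced assets) 76.2.)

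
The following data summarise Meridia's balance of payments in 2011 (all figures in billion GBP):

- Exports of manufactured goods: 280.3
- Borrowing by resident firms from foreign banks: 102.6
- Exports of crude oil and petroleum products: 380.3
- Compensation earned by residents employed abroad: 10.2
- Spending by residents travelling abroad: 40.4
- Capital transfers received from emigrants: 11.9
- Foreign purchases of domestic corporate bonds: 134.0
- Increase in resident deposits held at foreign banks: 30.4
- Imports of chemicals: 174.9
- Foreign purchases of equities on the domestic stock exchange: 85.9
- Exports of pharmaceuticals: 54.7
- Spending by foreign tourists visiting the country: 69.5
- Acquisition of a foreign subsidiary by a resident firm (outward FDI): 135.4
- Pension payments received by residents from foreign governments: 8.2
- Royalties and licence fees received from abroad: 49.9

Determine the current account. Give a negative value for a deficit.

637.8

Goods: 54.7 + 280.3 - 174.9 + 380.3 = 540.4
Services: 49.9 + 69.5 - 40.4 = 79.0
Primary income: 10.2
Secondary income: 8.2
Current account = 540.4 + 79.0 + 10.2 + 8.2 = 637.8
(Excluded from the current account — financial account: borrowing by resident firms from foreign banks 102.6, foreign purchases of domestic corporate bonds 134.0, increase in resident deposits held at foreign banks 30.4, foreign purchases of equities on the domestic stock exchange 85.9, acquisition of a foreign subsidiary by a resident firm (outward FDI) 135.4; capital account: capital transfers received from emigrants 11.9.)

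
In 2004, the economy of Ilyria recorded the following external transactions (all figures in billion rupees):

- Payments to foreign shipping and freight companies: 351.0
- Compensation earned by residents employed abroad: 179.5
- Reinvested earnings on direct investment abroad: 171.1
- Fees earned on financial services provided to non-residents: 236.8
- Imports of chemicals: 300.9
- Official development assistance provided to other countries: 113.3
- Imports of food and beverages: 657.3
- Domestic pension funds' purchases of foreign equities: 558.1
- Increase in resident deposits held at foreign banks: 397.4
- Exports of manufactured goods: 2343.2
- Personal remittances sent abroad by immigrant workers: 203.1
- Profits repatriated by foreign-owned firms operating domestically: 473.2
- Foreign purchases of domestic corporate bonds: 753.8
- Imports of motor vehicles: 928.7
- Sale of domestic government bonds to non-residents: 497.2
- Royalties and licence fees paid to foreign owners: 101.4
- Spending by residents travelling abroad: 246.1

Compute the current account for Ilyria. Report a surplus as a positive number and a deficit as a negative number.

Goods: -300.9 - 657.3 + 2343.2 - 928.7 = 456.3
Services: 236.8 - 351.0 - 246.1 - 101.4 = -461.7
Primary income: -473.2 + 179.5 + 171.1 = -122.6
Secondary income: -203.1 - 113.3 = -316.4
Current account = 456.3 + (-461.7) + (-122.6) + (-316.4) = -444.4
(Excluded from the current account — financial account: domestic pension funds' purchases of foreign equities 558.1, increase in resident deposits held at foreign banks 397.4, foreign purchases of domestic corporate bonds 753.8, sale of domestic government bonds to non-residents 497.2.)

-444.4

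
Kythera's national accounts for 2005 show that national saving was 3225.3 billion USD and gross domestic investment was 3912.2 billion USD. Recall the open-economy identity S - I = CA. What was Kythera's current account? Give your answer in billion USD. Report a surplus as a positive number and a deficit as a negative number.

-686.9

CA = S - I = 3225.3 - 3912.2 = -686.9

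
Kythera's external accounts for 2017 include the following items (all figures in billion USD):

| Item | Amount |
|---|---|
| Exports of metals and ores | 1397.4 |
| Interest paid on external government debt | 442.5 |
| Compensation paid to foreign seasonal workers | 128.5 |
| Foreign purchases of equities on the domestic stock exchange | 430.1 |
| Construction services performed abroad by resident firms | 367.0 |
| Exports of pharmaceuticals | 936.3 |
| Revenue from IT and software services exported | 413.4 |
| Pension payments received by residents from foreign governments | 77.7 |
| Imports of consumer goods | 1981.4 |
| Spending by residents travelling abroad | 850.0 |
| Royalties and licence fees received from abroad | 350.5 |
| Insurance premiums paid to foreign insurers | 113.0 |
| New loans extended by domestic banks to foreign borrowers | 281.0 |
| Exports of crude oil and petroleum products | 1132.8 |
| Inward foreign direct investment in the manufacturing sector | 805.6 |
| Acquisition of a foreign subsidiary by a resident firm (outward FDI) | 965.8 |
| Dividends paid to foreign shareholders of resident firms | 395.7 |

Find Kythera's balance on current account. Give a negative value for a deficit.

764.0

Goods: 1397.4 - 1981.4 + 1132.8 + 936.3 = 1485.1
Services: 413.4 + 367.0 - 113.0 - 850.0 + 350.5 = 167.9
Primary income: -128.5 - 442.5 - 395.7 = -966.7
Secondary income: 77.7
Current account = 1485.1 + 167.9 + (-966.7) + 77.7 = 764.0
(Excluded from the current account — financial account: foreign purchases of equities on the domestic stock exchange 430.1, new loans extended by domestic banks to foreign borrowers 281.0, inward foreign direct investment in the manufacturing sector 805.6, acquisition of a foreign subsidiary by a resident firm (outward FDI) 965.8.)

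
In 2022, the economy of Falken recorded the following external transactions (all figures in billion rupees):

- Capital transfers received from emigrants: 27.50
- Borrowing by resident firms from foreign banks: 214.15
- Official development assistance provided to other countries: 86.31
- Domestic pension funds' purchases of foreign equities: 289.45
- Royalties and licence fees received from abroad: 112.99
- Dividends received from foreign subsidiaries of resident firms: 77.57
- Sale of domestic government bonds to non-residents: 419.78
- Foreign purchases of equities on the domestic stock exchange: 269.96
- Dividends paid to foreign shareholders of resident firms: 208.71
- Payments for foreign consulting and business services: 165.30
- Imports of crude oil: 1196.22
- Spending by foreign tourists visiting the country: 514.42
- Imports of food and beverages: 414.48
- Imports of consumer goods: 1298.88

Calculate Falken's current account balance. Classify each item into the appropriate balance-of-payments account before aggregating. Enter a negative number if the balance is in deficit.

-2664.92

Goods: -414.48 - 1298.88 - 1196.22 = -2909.58
Services: 112.99 - 165.30 + 514.42 = 462.11
Primary income: 77.57 - 208.71 = -131.14
Secondary income: -86.31
Current account = (-2909.58) + 462.11 + (-131.14) + (-86.31) = -2664.92
(Excluded from the current account — capital account: capital transfers received from emigrants 27.50; financial account: borrowing by resident firms from foreign banks 214.15, domestic pension funds' purchases of foreign equities 289.45, sale of domestic government bonds to non-residents 419.78, foreign purchases of equities on the domestic stock exchange 269.96.)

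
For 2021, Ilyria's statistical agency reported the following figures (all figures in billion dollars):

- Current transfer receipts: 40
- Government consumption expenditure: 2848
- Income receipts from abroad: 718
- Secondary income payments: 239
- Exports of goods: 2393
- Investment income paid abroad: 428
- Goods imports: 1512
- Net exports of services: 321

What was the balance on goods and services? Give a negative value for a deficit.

Goods balance = 2393 - 1512 = 881
Services balance = 321
Trade balance (goods + services) = 881 + 321 = 1202

1202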